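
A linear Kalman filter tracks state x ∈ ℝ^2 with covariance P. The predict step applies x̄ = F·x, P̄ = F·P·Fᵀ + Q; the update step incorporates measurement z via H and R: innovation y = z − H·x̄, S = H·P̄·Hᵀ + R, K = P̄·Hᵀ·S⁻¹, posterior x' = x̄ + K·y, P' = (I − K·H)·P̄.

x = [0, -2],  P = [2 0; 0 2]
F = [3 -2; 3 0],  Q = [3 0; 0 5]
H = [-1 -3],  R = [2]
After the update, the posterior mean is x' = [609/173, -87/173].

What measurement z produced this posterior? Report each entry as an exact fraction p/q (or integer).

z = [-2]

x̄ = F·x = [4, 0]
P̄ = F·P·Fᵀ + Q = [29 18; 18 23]
S = H·P̄·Hᵀ + R = [346]
K = P̄·Hᵀ·S⁻¹ = [-83/346; -87/346]
x' − x̄ = [-83/173, -87/173] = K·y
y = (KᵀK)⁻¹·Kᵀ·(x' − x̄) = [2]
z = y + H·x̄ = [2] + [-4] = [-2]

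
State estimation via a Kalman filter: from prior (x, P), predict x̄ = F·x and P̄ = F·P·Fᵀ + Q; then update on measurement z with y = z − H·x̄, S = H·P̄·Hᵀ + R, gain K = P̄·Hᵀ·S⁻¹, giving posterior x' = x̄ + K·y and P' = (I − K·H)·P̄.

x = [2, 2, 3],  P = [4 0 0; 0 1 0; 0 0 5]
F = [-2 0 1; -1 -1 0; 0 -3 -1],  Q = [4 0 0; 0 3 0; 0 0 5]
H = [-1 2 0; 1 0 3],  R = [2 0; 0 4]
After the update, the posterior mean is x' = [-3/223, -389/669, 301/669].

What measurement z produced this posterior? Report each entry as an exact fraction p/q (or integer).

x̄ = F·x = [-1, -4, -9]
P̄ = F·P·Fᵀ + Q = [25 8 -5; 8 8 3; -5 3 19]
S = H·P̄·Hᵀ + R = [27 24; 24 170]
K = P̄·Hᵀ·S⁻¹ = [-295/669 27/223; 476/2007 89/1338; 311/2007 190/669]
x' − x̄ = [220/223, 2287/669, 6322/669] = K·y
y = (KᵀK)⁻¹·Kᵀ·(x' − x̄) = [6, 30]
z = y + H·x̄ = [6, 30] + [-7, -28] = [-1, 2]

z = [-1, 2]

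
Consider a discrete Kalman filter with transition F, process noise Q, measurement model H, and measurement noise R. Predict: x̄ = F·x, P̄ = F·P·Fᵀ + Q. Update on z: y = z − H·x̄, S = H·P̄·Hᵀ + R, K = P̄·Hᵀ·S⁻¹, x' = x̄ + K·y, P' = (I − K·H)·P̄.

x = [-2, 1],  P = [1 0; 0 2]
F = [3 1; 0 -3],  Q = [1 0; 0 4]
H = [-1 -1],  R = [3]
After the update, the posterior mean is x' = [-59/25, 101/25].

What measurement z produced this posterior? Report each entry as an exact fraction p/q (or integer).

x̄ = F·x = [-5, -3]
P̄ = F·P·Fᵀ + Q = [12 -6; -6 22]
S = H·P̄·Hᵀ + R = [25]
K = P̄·Hᵀ·S⁻¹ = [-6/25; -16/25]
x' − x̄ = [66/25, 176/25] = K·y
y = (KᵀK)⁻¹·Kᵀ·(x' − x̄) = [-11]
z = y + H·x̄ = [-11] + [8] = [-3]

z = [-3]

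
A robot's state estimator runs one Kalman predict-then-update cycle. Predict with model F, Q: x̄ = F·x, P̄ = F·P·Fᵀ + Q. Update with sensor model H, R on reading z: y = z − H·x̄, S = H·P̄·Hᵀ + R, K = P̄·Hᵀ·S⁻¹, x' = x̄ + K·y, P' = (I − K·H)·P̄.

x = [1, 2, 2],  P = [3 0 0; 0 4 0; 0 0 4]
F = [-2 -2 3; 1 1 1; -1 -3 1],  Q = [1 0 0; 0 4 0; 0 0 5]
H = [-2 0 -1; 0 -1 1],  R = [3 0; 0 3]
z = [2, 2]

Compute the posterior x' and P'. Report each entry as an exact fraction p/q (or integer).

x' = [-24492/20543, -12767/20543, 12398/20543]
P' = [29551/20543 -20474/20543 -33098/20543; -20474/20543 79201/20543 48454/20543; -33098/20543 48454/20543 75025/20543]

x̄ = F·x = [0, 5, -5]
P̄ = F·P·Fᵀ + Q = [65 -2 42; -2 15 -11; 42 -11 48]
y = z − H·x̄ = [-3, 12]
S = H·P̄·Hᵀ + R = [479 -147; -147 88]
K = P̄·Hᵀ·S⁻¹ = [-8668/20543 -4208/20543; -2502/20543 -10249/20543; -2943/20543 8857/20543]
x' = x̄ + K·y = [-24492/20543, -12767/20543, 12398/20543]
P' = (I − K·H)·P̄ = [29551/20543 -20474/20543 -33098/20543; -20474/20543 79201/20543 48454/20543; -33098/20543 48454/20543 75025/20543]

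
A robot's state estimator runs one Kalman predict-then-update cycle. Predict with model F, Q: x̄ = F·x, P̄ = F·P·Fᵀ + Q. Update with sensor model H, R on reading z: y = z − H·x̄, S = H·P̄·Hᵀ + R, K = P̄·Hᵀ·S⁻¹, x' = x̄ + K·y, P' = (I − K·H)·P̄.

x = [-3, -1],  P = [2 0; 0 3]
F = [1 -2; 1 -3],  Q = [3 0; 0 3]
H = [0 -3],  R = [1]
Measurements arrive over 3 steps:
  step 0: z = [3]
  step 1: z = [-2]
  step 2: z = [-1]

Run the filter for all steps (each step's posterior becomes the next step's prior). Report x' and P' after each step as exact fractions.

step 0: x̄ = F·x = [-1, 0]
step 0: P̄ = F·P·Fᵀ + Q = [17 20; 20 32]
step 0: y = z − H·x̄ = [3]
step 0: S = H·P̄·Hᵀ + R = [289]
step 0: K = P̄·Hᵀ·S⁻¹ = [-60/289; -96/289]
step 0: x' = x̄ + K·y = [-469/289, -288/289]
step 0: P' = (I − K·H)·P̄ = [1313/289 20/289; 20/289 32/289]
step 1: x̄ = F·x = [107/289, 395/289]
step 1: P̄ = F·P·Fᵀ + Q = [2228/289 1405/289; 1405/289 2348/289]
step 1: y = z − H·x̄ = [607/289]
step 1: S = H·P̄·Hᵀ + R = [21421/289]
step 1: K = P̄·Hᵀ·S⁻¹ = [-4215/21421; -7044/21421]
step 1: x' = x̄ + K·y = [-922/21421, 14483/21421]
step 1: P' = (I − K·H)·P̄ = [103667/21421 1405/21421; 1405/21421 2348/21421]
step 2: x̄ = F·x = [-29888/21421, -44371/21421]
step 2: P̄ = F·P·Fᵀ + Q = [171702/21421 110730/21421; 110730/21421 180632/21421]
step 2: y = z − H·x̄ = [-154534/21421]
step 2: S = H·P̄·Hᵀ + R = [1647109/21421]
step 2: K = P̄·Hᵀ·S⁻¹ = [-332190/1647109; -541896/1647109]
step 2: x' = x̄ + K·y = [98308/1647109, 497525/1647109]
step 2: P' = (I − K·H)·P̄ = [8051058/1647109 110730/1647109; 110730/1647109 180632/1647109]

step 0: x' = [-469/289, -288/289], P' = [1313/289 20/289; 20/289 32/289]
step 1: x' = [-922/21421, 14483/21421], P' = [103667/21421 1405/21421; 1405/21421 2348/21421]
step 2: x' = [98308/1647109, 497525/1647109], P' = [8051058/1647109 110730/1647109; 110730/1647109 180632/1647109]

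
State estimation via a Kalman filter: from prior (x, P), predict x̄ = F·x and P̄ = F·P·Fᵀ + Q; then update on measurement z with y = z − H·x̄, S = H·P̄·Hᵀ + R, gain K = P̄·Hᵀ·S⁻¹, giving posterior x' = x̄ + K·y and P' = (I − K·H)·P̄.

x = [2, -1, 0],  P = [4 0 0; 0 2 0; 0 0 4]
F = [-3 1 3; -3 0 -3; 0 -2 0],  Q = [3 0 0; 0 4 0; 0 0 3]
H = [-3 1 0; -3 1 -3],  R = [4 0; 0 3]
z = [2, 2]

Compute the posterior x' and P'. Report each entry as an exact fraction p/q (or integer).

x̄ = F·x = [-7, -6, 2]
P̄ = F·P·Fᵀ + Q = [77 0 -4; 0 76 0; -4 0 11]
y = z − H·x̄ = [-13, -7]
S = H·P̄·Hᵀ + R = [773 733; 733 799]
K = P̄·Hᵀ·S⁻¹ = [-12021/40169 18/40169; 2508/40169 1520/40169; 24981/80338 -25029/80338]
x' = x̄ + K·y = [-125036/40169, -284258/40169, 5563/40169]
P' = (I − K·H)·P̄ = [320104/40169 912228/40169 -16046/40169; 912228/40169 2746716/40169 1824/40169; -16046/40169 1824/40169 58337/80338]

x' = [-125036/40169, -284258/40169, 5563/40169]
P' = [320104/40169 912228/40169 -16046/40169; 912228/40169 2746716/40169 1824/40169; -16046/40169 1824/40169 58337/80338]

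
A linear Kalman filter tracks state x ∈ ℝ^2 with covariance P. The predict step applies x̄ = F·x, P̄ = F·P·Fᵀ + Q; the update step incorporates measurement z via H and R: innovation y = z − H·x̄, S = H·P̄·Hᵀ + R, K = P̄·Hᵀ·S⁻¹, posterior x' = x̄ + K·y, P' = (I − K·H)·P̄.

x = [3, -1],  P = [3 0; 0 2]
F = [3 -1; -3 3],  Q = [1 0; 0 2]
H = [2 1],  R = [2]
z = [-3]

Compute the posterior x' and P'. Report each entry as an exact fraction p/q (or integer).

x̄ = F·x = [10, -12]
P̄ = F·P·Fᵀ + Q = [30 -33; -33 47]
y = z − H·x̄ = [-11]
S = H·P̄·Hᵀ + R = [37]
K = P̄·Hᵀ·S⁻¹ = [27/37; -19/37]
x' = x̄ + K·y = [73/37, -235/37]
P' = (I − K·H)·P̄ = [381/37 -708/37; -708/37 1378/37]

x' = [73/37, -235/37]
P' = [381/37 -708/37; -708/37 1378/37]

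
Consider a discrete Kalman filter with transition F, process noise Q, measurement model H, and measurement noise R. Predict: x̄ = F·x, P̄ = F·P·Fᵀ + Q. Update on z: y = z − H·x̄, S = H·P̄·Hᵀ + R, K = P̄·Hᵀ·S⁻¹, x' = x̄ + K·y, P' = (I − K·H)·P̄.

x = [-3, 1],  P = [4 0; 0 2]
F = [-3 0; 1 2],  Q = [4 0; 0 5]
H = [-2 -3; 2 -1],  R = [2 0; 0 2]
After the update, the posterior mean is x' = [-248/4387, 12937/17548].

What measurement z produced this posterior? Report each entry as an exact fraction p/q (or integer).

x̄ = F·x = [9, -1]
P̄ = F·P·Fᵀ + Q = [40 -12; -12 17]
S = H·P̄·Hᵀ + R = [171 -61; -61 227]
K = P̄·Hᵀ·S⁻¹ = [-547/4387 1631/4387; -4315/17548 -4329/17548]
x' − x̄ = [-39731/4387, 30485/17548] = K·y
y = (KᵀK)⁻¹·Kᵀ·(x' − x̄) = [13, -20]
z = y + H·x̄ = [13, -20] + [-15, 19] = [-2, -1]

z = [-2, -1]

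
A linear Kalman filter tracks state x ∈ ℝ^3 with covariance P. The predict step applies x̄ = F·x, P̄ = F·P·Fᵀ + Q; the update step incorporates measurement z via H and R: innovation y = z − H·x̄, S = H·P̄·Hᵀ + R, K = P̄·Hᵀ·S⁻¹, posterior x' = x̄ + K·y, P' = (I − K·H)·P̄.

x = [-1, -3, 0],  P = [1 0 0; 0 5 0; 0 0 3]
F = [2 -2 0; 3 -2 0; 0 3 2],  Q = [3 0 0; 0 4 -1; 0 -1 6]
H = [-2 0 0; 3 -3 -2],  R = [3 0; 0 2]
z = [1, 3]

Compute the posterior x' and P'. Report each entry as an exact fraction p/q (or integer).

x̄ = F·x = [4, 3, -9]
P̄ = F·P·Fᵀ + Q = [27 26 -30; 26 33 -31; -30 -31 63]
y = z − H·x̄ = [9, -18]
S = H·P̄·Hᵀ + R = [111 -126; -126 314]
K = P̄·Hᵀ·S⁻¹ = [-1503/3163 63/6326; -5581/9489 -667/6326; 557/3163 -2031/6326]
x' = x̄ + K·y = [-1442/3163, -1251/3163, -5175/3163]
P' = (I − K·H)·P̄ = [4509/6326 5581/6326 -1671/6326; 5581/6326 127891/18978 -54907/6326; -1671/6326 -54907/6326 81885/6326]

x' = [-1442/3163, -1251/3163, -5175/3163]
P' = [4509/6326 5581/6326 -1671/6326; 5581/6326 127891/18978 -54907/6326; -1671/6326 -54907/6326 81885/6326]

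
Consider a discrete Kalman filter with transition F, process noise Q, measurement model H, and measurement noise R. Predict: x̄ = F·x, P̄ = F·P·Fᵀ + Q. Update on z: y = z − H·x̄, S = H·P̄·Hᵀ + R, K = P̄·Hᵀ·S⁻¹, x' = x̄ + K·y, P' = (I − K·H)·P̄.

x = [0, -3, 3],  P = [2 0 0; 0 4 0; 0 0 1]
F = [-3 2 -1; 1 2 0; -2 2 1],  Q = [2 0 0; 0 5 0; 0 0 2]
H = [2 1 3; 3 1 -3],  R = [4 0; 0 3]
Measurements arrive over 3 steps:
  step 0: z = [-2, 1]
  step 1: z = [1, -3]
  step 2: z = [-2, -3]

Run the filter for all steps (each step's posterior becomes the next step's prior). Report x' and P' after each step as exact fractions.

step 0: x̄ = F·x = [-9, -6, -3]
step 0: P̄ = F·P·Fᵀ + Q = [37 10 27; 10 23 12; 27 12 27]
step 0: y = z − H·x̄ = [31, 25]
step 0: S = H·P̄·Hᵀ + R = [854 133; 133 104]
step 0: K = P̄·Hᵀ·S⁻¹ = [11840/71127 1745/10161; 1985/23709 191/3387; 652/3387 -443/3387]
step 0: x' = x̄ + K·y = [32272/71127, -47294/23709, -1024/3387]
step 0: P' = (I − K·H)·P̄ = [189499/71127 -143915/23709 1589/3387; -143915/23709 121921/7903 -1111/1129; 1589/3387 -1111/1129 307/1129]
step 1: x̄ = F·x = [-119692/23709, -251492/71127, -369812/71127]
step 1: P̄ = F·P·Fᵀ + Q = [1324152/7903 1884752/23709 3263630/23709; 1884752/23709 3207310/71127 4767031/71127; 3263630/23709 4767031/71127 8349259/71127]
step 1: y = z − H·x̄ = [2150207/71127, 5903/71127]
step 1: S = H·P̄·Hᵀ + R = [295014511/71127 57212137/71127; 57212137/71127 14907664/71127]
step 1: K = P̄·Hᵀ·S⁻¹ = [379636342/2259034815 366571064/2259034815; 87932583/1054216247 77568716/1054216247; 1013301724/5271081235 -674075232/5271081235]
step 1: x' = x̄ + K·y = [34189566/753011605, -151832655/150602321, 452952968/753011605]
step 1: P' = (I − K·H)·P̄ = [2313054428/2259034815 -298233786/150602321 151771478/753011605; -298233786/150602321 5511309495/1054216247 -328102053/1054216247; 151771478/753011605 -328102053/1054216247 1189638823/5271081235]
step 2: x̄ = F·x = [-2073848216/753011605, -1484136984/753011605, -1133752714/753011605]
step 2: P̄ = F·P·Fᵀ + Q = [308726767437/5271081235 138006159128/5271081235 244738737823/5271081235; 138006159128/5271081235 300677979101/15813243705 354269042216/15813243705; 244738737823/5271081235 354269042216/15813243705 648720950471/15813243705]
step 2: y = z − H·x̄ = [7527068348/753011605, 298815/110009]
step 2: S = H·P̄·Hᵀ + R = [22499423441864/15813243705 627028819/2310189; 627028819/2310189 243218956/2310189]
step 2: K = P̄·Hᵀ·S⁻¹ = [201823180835442/1203828300547751 195487987955805/1203828300547751; 100464549076713/1203828300547751 88029069753677/1203828300547751; 231019351594958/1203828300547751 -153945665533689/1203828300547751]
step 2: x' = x̄ + K·y = [-767015244657205/1203828300547751, -1129317141709137/1203828300547751, 78585940759739/1203828300547751]
step 2: P' = (I − K·H)·P̄ = [1232701521176673/1203828300547751 -2384875459337091/1203828300547751 242255046775171/1203828300547751; -2384875459337091/1203828300547751 6295161351126669/1203828300547751 -374517412048545/1203828300547751; 242255046775171/1203828300547751 -374517412048545/1203828300547751 271361574959345/1203828300547751]

step 0: x' = [32272/71127, -47294/23709, -1024/3387], P' = [189499/71127 -143915/23709 1589/3387; -143915/23709 121921/7903 -1111/1129; 1589/3387 -1111/1129 307/1129]
step 1: x' = [34189566/753011605, -151832655/150602321, 452952968/753011605], P' = [2313054428/2259034815 -298233786/150602321 151771478/753011605; -298233786/150602321 5511309495/1054216247 -328102053/1054216247; 151771478/753011605 -328102053/1054216247 1189638823/5271081235]
step 2: x' = [-767015244657205/1203828300547751, -1129317141709137/1203828300547751, 78585940759739/1203828300547751], P' = [1232701521176673/1203828300547751 -2384875459337091/1203828300547751 242255046775171/1203828300547751; -2384875459337091/1203828300547751 6295161351126669/1203828300547751 -374517412048545/1203828300547751; 242255046775171/1203828300547751 -374517412048545/1203828300547751 271361574959345/1203828300547751]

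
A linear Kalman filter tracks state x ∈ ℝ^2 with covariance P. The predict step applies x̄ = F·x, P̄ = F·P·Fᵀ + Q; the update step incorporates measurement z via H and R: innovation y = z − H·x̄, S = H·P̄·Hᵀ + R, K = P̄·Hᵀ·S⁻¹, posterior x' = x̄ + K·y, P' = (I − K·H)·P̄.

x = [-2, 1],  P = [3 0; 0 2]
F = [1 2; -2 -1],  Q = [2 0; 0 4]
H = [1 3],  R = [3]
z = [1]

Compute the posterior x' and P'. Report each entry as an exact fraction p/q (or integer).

x' = [68/59, 1/59]
P' = [1245/118 -216/59; -216/59 94/59]

x̄ = F·x = [0, 3]
P̄ = F·P·Fᵀ + Q = [13 -10; -10 18]
y = z − H·x̄ = [-8]
S = H·P̄·Hᵀ + R = [118]
K = P̄·Hᵀ·S⁻¹ = [-17/118; 22/59]
x' = x̄ + K·y = [68/59, 1/59]
P' = (I − K·H)·P̄ = [1245/118 -216/59; -216/59 94/59]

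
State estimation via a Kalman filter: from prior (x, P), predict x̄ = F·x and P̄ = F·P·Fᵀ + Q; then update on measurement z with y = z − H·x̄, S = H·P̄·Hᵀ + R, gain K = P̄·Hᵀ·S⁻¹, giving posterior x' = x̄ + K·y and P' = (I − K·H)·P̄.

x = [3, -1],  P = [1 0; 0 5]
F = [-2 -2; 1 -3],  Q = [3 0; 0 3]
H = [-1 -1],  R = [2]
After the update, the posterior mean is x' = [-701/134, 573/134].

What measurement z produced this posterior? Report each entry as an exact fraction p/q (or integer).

x̄ = F·x = [-4, 6]
P̄ = F·P·Fᵀ + Q = [27 28; 28 49]
S = H·P̄·Hᵀ + R = [134]
K = P̄·Hᵀ·S⁻¹ = [-55/134; -77/134]
x' − x̄ = [-165/134, -231/134] = K·y
y = (KᵀK)⁻¹·Kᵀ·(x' − x̄) = [3]
z = y + H·x̄ = [3] + [-2] = [1]

z = [1]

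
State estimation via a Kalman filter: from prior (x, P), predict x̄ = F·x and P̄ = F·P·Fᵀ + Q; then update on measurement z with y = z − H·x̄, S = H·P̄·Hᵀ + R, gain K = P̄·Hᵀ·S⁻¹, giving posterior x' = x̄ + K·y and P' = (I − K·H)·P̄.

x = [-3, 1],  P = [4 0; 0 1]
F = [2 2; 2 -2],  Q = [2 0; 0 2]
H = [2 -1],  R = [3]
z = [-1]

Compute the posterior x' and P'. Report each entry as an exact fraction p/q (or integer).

x' = [-292/65, -522/65]
P' = [406/65 716/65; 716/65 1426/65]

x̄ = F·x = [-4, -8]
P̄ = F·P·Fᵀ + Q = [22 12; 12 22]
y = z − H·x̄ = [-1]
S = H·P̄·Hᵀ + R = [65]
K = P̄·Hᵀ·S⁻¹ = [32/65; 2/65]
x' = x̄ + K·y = [-292/65, -522/65]
P' = (I − K·H)·P̄ = [406/65 716/65; 716/65 1426/65]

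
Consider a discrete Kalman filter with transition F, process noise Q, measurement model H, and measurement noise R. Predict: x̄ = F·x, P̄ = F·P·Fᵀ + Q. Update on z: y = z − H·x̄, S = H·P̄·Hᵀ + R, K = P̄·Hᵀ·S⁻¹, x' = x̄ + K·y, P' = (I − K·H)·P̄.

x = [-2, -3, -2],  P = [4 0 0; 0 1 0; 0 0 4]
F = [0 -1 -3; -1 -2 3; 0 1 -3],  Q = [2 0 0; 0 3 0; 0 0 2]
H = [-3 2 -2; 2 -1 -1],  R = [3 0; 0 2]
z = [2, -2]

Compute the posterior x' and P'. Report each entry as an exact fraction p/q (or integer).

x̄ = F·x = [9, 2, 3]
P̄ = F·P·Fᵀ + Q = [39 -34 35; -34 47 -38; 35 -38 39]
y = z − H·x̄ = [31, -15]
S = H·P̄·Hᵀ + R = [1830 -523; -523 164]
K = P̄·Hᵀ·S⁻¹ = [-1549/26591 7545/26591; 4337/26591 1346/26591; -6389/26591 -9187/26591]
x' = x̄ + K·y = [78125/26591, 167439/26591, 19519/26591]
P' = (I − K·H)·P̄ = [61089/26591 98199/26591 8889/26591; 98199/26591 173755/26591 19951/26591; 8889/26591 19951/26591 16201/26591]

x' = [78125/26591, 167439/26591, 19519/26591]
P' = [61089/26591 98199/26591 8889/26591; 98199/26591 173755/26591 19951/26591; 8889/26591 19951/26591 16201/26591]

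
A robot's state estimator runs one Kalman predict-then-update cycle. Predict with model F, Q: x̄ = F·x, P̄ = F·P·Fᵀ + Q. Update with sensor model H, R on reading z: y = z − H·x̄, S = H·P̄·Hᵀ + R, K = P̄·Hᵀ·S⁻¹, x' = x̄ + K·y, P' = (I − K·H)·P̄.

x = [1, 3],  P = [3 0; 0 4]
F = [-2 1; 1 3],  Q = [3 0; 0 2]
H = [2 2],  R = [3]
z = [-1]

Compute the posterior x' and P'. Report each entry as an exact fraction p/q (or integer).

x' = [-859/291, 748/291]
P' = [3029/291 -2954/291; -2954/291 3095/291]

x̄ = F·x = [1, 10]
P̄ = F·P·Fᵀ + Q = [19 6; 6 41]
y = z − H·x̄ = [-23]
S = H·P̄·Hᵀ + R = [291]
K = P̄·Hᵀ·S⁻¹ = [50/291; 94/291]
x' = x̄ + K·y = [-859/291, 748/291]
P' = (I − K·H)·P̄ = [3029/291 -2954/291; -2954/291 3095/291]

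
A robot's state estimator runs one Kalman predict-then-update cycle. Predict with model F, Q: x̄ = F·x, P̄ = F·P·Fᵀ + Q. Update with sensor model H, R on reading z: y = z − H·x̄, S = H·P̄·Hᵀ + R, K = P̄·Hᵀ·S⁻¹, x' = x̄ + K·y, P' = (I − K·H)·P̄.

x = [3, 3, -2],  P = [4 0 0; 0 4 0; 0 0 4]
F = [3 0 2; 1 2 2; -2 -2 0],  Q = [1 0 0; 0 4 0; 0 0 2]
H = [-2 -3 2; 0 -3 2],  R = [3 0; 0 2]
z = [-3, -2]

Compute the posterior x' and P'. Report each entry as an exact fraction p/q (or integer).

x̄ = F·x = [5, 5, -12]
P̄ = F·P·Fᵀ + Q = [53 28 -24; 28 40 -24; -24 -24 34]
y = z − H·x̄ = [46, 37]
S = H·P̄·Hᵀ + R = [1527 1048; 1048 786]
K = P̄·Hᵀ·S⁻¹ = [-186/389 23930/50959; 0 -28/131; 4/389 8378/50959]
x' = x̄ + K·y = [19369/50959, -381/131, -277418/50959]
P' = (I − K·H)·P̄ = [60479/50959 -28/131 7592/50959; -28/131 536/131 776/131; 7592/50959 776/131 461174/50959]

x' = [19369/50959, -381/131, -277418/50959]
P' = [60479/50959 -28/131 7592/50959; -28/131 536/131 776/131; 7592/50959 776/131 461174/50959]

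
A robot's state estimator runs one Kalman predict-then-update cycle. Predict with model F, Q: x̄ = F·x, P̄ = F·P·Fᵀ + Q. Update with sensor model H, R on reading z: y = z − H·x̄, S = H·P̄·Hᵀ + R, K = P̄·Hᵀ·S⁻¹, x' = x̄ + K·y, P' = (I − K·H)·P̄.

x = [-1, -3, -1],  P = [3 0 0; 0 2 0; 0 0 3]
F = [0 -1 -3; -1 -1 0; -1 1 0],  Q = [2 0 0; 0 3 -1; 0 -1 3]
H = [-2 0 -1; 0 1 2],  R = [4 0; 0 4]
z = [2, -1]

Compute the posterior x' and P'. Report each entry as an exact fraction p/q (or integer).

x̄ = F·x = [6, 4, -2]
P̄ = F·P·Fᵀ + Q = [31 2 -2; 2 8 0; -2 0 8]
y = z − H·x̄ = [12, -1]
S = H·P̄·Hᵀ + R = [128 -12; -12 44]
K = P̄·Hᵀ·S⁻¹ = [-333/686 -61/343; -5/343 61/343; 1/343 125/343]
x' = x̄ + K·y = [121/343, 1251/343, -799/343]
P' = (I − K·H)·P̄ = [521/343 508/343 -376/343; 508/343 2236/343 -996/343; -376/343 -996/343 748/343]

x' = [121/343, 1251/343, -799/343]
P' = [521/343 508/343 -376/343; 508/343 2236/343 -996/343; -376/343 -996/343 748/343]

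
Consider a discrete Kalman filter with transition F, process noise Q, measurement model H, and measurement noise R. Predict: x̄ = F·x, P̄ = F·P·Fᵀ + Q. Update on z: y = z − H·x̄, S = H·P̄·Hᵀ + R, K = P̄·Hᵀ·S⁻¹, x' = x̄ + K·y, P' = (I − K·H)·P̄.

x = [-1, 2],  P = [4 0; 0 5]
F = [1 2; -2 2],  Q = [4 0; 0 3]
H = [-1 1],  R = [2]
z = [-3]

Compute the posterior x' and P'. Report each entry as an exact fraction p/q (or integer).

x̄ = F·x = [3, 6]
P̄ = F·P·Fᵀ + Q = [28 12; 12 39]
y = z − H·x̄ = [-6]
S = H·P̄·Hᵀ + R = [45]
K = P̄·Hᵀ·S⁻¹ = [-16/45; 3/5]
x' = x̄ + K·y = [77/15, 12/5]
P' = (I − K·H)·P̄ = [1004/45 108/5; 108/5 114/5]

x' = [77/15, 12/5]
P' = [1004/45 108/5; 108/5 114/5]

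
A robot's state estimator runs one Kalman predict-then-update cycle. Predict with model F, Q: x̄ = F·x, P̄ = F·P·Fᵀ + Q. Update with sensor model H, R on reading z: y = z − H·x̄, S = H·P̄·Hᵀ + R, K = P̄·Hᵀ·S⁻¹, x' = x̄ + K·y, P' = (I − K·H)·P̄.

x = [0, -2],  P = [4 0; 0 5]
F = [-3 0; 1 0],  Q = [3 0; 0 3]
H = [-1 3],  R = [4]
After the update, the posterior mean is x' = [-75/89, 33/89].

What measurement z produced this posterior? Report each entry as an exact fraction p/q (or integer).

z = [2]

x̄ = F·x = [0, 0]
P̄ = F·P·Fᵀ + Q = [39 -12; -12 7]
S = H·P̄·Hᵀ + R = [178]
K = P̄·Hᵀ·S⁻¹ = [-75/178; 33/178]
x' − x̄ = [-75/89, 33/89] = K·y
y = (KᵀK)⁻¹·Kᵀ·(x' − x̄) = [2]
z = y + H·x̄ = [2] + [0] = [2]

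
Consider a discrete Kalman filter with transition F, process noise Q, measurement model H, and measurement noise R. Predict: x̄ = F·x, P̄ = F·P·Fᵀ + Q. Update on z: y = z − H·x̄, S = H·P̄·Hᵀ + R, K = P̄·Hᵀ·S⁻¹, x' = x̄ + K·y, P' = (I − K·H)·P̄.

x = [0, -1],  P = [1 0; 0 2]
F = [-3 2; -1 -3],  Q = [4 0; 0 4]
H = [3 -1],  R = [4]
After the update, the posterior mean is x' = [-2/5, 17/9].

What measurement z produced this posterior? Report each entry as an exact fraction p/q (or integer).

x̄ = F·x = [-2, 3]
P̄ = F·P·Fᵀ + Q = [21 -9; -9 23]
S = H·P̄·Hᵀ + R = [270]
K = P̄·Hᵀ·S⁻¹ = [4/15; -5/27]
x' − x̄ = [8/5, -10/9] = K·y
y = (KᵀK)⁻¹·Kᵀ·(x' − x̄) = [6]
z = y + H·x̄ = [6] + [-9] = [-3]

z = [-3]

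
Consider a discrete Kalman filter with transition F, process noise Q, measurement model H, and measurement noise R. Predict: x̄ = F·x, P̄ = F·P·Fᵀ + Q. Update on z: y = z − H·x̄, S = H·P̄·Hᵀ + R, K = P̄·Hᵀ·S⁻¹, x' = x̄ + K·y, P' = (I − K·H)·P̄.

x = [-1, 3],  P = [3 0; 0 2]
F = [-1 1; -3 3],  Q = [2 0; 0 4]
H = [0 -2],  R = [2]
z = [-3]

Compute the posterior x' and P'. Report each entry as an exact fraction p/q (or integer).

x' = [9/11, 53/33]
P' = [27/11 5/33; 5/33 49/99]

x̄ = F·x = [4, 12]
P̄ = F·P·Fᵀ + Q = [7 15; 15 49]
y = z − H·x̄ = [21]
S = H·P̄·Hᵀ + R = [198]
K = P̄·Hᵀ·S⁻¹ = [-5/33; -49/99]
x' = x̄ + K·y = [9/11, 53/33]
P' = (I − K·H)·P̄ = [27/11 5/33; 5/33 49/99]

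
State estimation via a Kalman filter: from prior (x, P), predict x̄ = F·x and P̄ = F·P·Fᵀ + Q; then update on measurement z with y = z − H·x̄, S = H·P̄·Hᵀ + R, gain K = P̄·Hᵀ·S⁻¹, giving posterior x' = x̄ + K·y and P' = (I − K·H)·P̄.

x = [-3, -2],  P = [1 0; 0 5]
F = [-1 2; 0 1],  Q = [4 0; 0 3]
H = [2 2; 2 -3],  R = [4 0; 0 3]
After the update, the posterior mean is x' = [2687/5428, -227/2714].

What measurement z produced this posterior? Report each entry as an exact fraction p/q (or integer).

x̄ = F·x = [-1, -2]
P̄ = F·P·Fᵀ + Q = [25 10; 10 8]
S = H·P̄·Hᵀ + R = [216 32; 32 55]
K = P̄·Hᵀ·S⁻¹ = [1605/5428 260/1357; 527/2714 -252/1357]
x' − x̄ = [8115/5428, 5201/2714] = K·y
y = (KᵀK)⁻¹·Kᵀ·(x' − x̄) = [7, -3]
z = y + H·x̄ = [7, -3] + [-6, 4] = [1, 1]

z = [1, 1]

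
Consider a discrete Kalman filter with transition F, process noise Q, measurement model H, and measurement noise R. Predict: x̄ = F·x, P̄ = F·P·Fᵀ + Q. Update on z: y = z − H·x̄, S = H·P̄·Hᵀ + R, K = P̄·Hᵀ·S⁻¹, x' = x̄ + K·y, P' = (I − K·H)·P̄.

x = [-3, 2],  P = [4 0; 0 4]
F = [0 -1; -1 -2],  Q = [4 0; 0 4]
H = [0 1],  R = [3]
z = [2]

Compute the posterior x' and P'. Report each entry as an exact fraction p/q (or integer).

x̄ = F·x = [-2, -1]
P̄ = F·P·Fᵀ + Q = [8 8; 8 24]
y = z − H·x̄ = [3]
S = H·P̄·Hᵀ + R = [27]
K = P̄·Hᵀ·S⁻¹ = [8/27; 8/9]
x' = x̄ + K·y = [-10/9, 5/3]
P' = (I − K·H)·P̄ = [152/27 8/9; 8/9 8/3]

x' = [-10/9, 5/3]
P' = [152/27 8/9; 8/9 8/3]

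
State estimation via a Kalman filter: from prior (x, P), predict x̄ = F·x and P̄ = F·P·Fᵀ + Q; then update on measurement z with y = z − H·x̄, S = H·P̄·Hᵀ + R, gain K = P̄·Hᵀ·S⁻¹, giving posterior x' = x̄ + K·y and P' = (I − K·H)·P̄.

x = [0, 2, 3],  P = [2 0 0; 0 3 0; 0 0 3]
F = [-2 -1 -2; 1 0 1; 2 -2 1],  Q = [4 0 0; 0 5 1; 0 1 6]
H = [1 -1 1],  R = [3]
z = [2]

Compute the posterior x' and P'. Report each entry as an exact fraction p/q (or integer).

x' = [-50/57, 1/19, 125/57]
P' = [698/57 -74/19 -833/57; -74/19 142/19 204/19; -833/57 204/19 1484/57]

x̄ = F·x = [-8, 3, -1]
P̄ = F·P·Fᵀ + Q = [27 -10 -8; -10 10 8; -8 8 29]
y = z − H·x̄ = [14]
S = H·P̄·Hᵀ + R = [57]
K = P̄·Hᵀ·S⁻¹ = [29/57; -4/19; 13/57]
x' = x̄ + K·y = [-50/57, 1/19, 125/57]
P' = (I − K·H)·P̄ = [698/57 -74/19 -833/57; -74/19 142/19 204/19; -833/57 204/19 1484/57]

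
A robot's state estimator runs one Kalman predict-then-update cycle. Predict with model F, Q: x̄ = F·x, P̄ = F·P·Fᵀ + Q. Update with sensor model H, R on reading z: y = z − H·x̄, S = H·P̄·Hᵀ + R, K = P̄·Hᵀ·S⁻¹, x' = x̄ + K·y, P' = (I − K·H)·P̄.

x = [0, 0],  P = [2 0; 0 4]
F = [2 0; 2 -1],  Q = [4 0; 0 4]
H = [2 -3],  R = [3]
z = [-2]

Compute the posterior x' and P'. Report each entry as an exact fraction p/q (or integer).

x' = [0, 64/99]
P' = [12 8; 8 560/99]

x̄ = F·x = [0, 0]
P̄ = F·P·Fᵀ + Q = [12 8; 8 16]
y = z − H·x̄ = [-2]
S = H·P̄·Hᵀ + R = [99]
K = P̄·Hᵀ·S⁻¹ = [0; -32/99]
x' = x̄ + K·y = [0, 64/99]
P' = (I − K·H)·P̄ = [12 8; 8 560/99]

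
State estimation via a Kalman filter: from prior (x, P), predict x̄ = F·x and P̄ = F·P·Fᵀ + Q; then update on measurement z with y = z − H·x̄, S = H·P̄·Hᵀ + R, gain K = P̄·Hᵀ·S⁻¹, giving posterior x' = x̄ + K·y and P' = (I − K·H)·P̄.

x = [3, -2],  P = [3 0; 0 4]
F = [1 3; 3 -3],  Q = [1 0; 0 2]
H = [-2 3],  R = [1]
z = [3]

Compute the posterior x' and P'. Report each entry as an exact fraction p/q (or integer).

x̄ = F·x = [-3, 15]
P̄ = F·P·Fᵀ + Q = [40 -27; -27 65]
y = z − H·x̄ = [-48]
S = H·P̄·Hᵀ + R = [1070]
K = P̄·Hᵀ·S⁻¹ = [-161/1070; 249/1070]
x' = x̄ + K·y = [2259/535, 2049/535]
P' = (I − K·H)·P̄ = [16879/1070 11199/1070; 11199/1070 7549/1070]

x' = [2259/535, 2049/535]
P' = [16879/1070 11199/1070; 11199/1070 7549/1070]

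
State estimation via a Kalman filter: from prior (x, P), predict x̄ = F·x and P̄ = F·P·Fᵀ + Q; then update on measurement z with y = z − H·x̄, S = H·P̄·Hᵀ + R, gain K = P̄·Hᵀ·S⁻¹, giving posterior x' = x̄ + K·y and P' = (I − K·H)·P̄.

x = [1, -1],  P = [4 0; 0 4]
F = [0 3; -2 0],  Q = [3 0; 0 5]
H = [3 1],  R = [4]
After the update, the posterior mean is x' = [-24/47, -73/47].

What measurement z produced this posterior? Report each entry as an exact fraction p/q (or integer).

x̄ = F·x = [-3, -2]
P̄ = F·P·Fᵀ + Q = [39 0; 0 21]
S = H·P̄·Hᵀ + R = [376]
K = P̄·Hᵀ·S⁻¹ = [117/376; 21/376]
x' − x̄ = [117/47, 21/47] = K·y
y = (KᵀK)⁻¹·Kᵀ·(x' − x̄) = [8]
z = y + H·x̄ = [8] + [-11] = [-3]

z = [-3]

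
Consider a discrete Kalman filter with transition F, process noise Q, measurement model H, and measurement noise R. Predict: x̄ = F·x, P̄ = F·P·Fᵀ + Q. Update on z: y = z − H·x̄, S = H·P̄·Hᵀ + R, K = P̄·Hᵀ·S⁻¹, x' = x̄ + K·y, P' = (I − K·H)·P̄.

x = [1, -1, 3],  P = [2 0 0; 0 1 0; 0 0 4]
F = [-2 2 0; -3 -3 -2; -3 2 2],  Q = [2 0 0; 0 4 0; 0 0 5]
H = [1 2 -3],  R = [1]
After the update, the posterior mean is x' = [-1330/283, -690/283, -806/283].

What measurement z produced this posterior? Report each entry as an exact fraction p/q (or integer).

z = [-1]

x̄ = F·x = [-4, -6, 1]
P̄ = F·P·Fᵀ + Q = [14 6 16; 6 47 -4; 16 -4 43]
S = H·P̄·Hᵀ + R = [566]
K = P̄·Hᵀ·S⁻¹ = [-11/283; 56/283; -121/566]
x' − x̄ = [-198/283, 1008/283, -1089/283] = K·y
y = (KᵀK)⁻¹·Kᵀ·(x' − x̄) = [18]
z = y + H·x̄ = [18] + [-19] = [-1]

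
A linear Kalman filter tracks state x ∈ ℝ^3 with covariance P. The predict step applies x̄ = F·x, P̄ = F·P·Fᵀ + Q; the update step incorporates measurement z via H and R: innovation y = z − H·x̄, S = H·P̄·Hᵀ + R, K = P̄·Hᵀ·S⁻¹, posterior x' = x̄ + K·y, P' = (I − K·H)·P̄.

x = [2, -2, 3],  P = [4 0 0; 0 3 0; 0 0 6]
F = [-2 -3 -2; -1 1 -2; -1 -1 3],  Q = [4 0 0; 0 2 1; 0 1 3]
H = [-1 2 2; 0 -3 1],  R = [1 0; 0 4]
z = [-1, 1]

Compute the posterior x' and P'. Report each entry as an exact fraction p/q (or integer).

x' = [-1787/5704, -37303/74152, -13461/74152]
P' = [260155/5704 32723/5704 96497/5704; 32723/5704 72983/74152 142845/74152; 96497/5704 142845/74152 494079/74152]

x̄ = F·x = [-4, -10, 9]
P̄ = F·P·Fᵀ + Q = [71 23 -19; 23 33 -34; -19 -34 64]
y = z − H·x̄ = [-3, -38]
S = H·P̄·Hᵀ + R = [172 154; 154 569]
K = P̄·Hᵀ·S⁻¹ = [-1715/5704 -209/2852; 6257/74152 -9513/37076; 19387/74152 8193/37076]
x' = x̄ + K·y = [-1787/5704, -37303/74152, -13461/74152]
P' = (I − K·H)·P̄ = [260155/5704 32723/5704 96497/5704; 32723/5704 72983/74152 142845/74152; 96497/5704 142845/74152 494079/74152]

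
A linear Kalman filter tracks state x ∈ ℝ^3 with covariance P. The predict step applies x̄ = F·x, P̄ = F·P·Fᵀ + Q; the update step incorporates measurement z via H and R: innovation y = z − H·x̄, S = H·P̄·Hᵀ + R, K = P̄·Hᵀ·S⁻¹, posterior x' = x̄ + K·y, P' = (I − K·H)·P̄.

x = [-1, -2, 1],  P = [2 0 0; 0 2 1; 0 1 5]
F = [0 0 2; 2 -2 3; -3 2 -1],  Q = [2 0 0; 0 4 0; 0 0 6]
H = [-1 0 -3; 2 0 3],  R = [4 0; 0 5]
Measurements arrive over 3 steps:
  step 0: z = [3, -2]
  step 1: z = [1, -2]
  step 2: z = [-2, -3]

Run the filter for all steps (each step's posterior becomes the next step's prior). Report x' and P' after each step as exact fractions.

step 0: x̄ = F·x = [2, 5, -2]
step 0: P̄ = F·P·Fᵀ + Q = [22 26 -6; 26 53 -27; -6 -27 33]
step 0: y = z − H·x̄ = [-1, 0]
step 0: S = H·P̄·Hᵀ + R = [287 -287; -287 318]
step 0: K = P̄·Hᵀ·S⁻¹ = [6190/8897 22/31; 9167/8897 26/31; -4605/8897 -6/31]
step 0: x' = x̄ + K·y = [11604/8897, 35318/8897, -13189/8897]
step 0: P' = (I − K·H)·P̄ = [56330/8897 73978/8897 -27030/8897; 73978/8897 183754/8897 -36882/8897; -27030/8897 -36882/8897 15150/8897]
step 1: x̄ = F·x = [-26378/8897, -86995/8897, 49013/8897]
step 1: P̄ = F·P·Fᵀ + Q = [78394/8897 130308/8897 -15648/8897; 130308/8897 658674/8897 -376392/8897; -15648/8897 -376392/8897 408130/8897]
step 1: y = z − H·x̄ = [129558/8897, -16011/1271]
step 1: S = H·P̄·Hᵀ + R = [3693264/8897 -527018/1271; -527018/1271 549065/1271]
step 1: K = P̄·Hᵀ·S⁻¹ = [15980201/32889926 8139257/16444963; 17839635/16444963 13407006/16444963; -13727739/32889926 -1483377/16444963]
step 1: x' = x̄ + K·y = [-34936192/16444963, -69908861/16444963, 9329011/16444963]
step 1: P' = (I − K·H)·P̄ = [72656687/16444963 138393570/16444963 -34872363/16444963; 138393570/16444963 523459386/16444963 -69917370/16444963; -34872363/16444963 -69917370/16444963 20775947/16444963]
step 2: x̄ = F·x = [18658022/16444963, 2277497/382441, -44338157/16444963]
step 2: P̄ = F·P·Fᵀ + Q = [115993714/16444963 6158970/382441 -111987196/16444963; 6158970/382441 45363237/382441 -32184018/382441; -111987196/16444963 -32184018/382441 1276905914/16444963]
step 2: y = z − H·x̄ = [-147246375/16444963, 46363538/16444963]
step 2: S = H·P̄·Hᵀ + R = [11002003616/16444963 -10716255890/16444963; -10716255890/16444963 10694506545/16444963]
step 2: K = P̄·Hᵀ·S⁻¹ = [7529564911/17165495474 3688995655/8582747737; 8371893726/8582747737 27410366574/42913738685; -6805752589/17165495474 -515248159/8582747737]
step 2: x' = x̄ + K·y = [-27142485259/17165495474, -41968429181/42913738685, 11751836071/17165495474]
step 2: P' = (I − K·H)·P̄ = [33504108097/8582747737 60897941478/8582747737 -16187745973/8582747737; 60897941478/8582747737 1233621858621/42913738685 -31461838794/8582747737; -16187745973/8582747737 -31461838794/8582747737 9933083717/8582747737]

step 0: x' = [11604/8897, 35318/8897, -13189/8897], P' = [56330/8897 73978/8897 -27030/8897; 73978/8897 183754/8897 -36882/8897; -27030/8897 -36882/8897 15150/8897]
step 1: x' = [-34936192/16444963, -69908861/16444963, 9329011/16444963], P' = [72656687/16444963 138393570/16444963 -34872363/16444963; 138393570/16444963 523459386/16444963 -69917370/16444963; -34872363/16444963 -69917370/16444963 20775947/16444963]
step 2: x' = [-27142485259/17165495474, -41968429181/42913738685, 11751836071/17165495474], P' = [33504108097/8582747737 60897941478/8582747737 -16187745973/8582747737; 60897941478/8582747737 1233621858621/42913738685 -31461838794/8582747737; -16187745973/8582747737 -31461838794/8582747737 9933083717/8582747737]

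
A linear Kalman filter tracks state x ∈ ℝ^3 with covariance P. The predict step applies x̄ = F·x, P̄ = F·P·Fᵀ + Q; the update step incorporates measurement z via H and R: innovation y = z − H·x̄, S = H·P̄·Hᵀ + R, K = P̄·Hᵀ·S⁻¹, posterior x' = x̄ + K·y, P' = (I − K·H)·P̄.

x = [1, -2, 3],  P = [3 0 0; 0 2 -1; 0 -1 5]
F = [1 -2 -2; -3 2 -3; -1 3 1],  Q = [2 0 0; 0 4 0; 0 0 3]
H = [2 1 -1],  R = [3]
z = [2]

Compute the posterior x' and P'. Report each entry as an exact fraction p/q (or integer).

x' = [235/77, -116/11, -44/7]
P' = [404/77 -343/22 -41/7; -343/22 2649/44 28; -41/7 28 117/7]

x̄ = F·x = [-1, -16, -4]
P̄ = F·P·Fᵀ + Q = [25 11 -17; 11 96 13; -17 13 23]
y = z − H·x̄ = [16]
S = H·P̄·Hᵀ + R = [308]
K = P̄·Hᵀ·S⁻¹ = [39/154; 15/44; -1/7]
x' = x̄ + K·y = [235/77, -116/11, -44/7]
P' = (I − K·H)·P̄ = [404/77 -343/22 -41/7; -343/22 2649/44 28; -41/7 28 117/7]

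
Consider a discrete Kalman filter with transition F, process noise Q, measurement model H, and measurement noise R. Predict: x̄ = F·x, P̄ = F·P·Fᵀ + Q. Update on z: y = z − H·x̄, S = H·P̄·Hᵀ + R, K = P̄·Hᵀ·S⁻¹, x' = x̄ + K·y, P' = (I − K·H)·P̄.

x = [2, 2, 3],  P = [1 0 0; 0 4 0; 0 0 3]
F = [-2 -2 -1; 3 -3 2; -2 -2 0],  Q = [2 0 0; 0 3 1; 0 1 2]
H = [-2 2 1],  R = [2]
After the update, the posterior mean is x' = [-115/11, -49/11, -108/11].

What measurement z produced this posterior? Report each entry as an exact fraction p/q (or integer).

x̄ = F·x = [-11, 6, -8]
P̄ = F·P·Fᵀ + Q = [25 12 20; 12 60 19; 20 19 22]
S = H·P̄·Hᵀ + R = [264]
K = P̄·Hᵀ·S⁻¹ = [-1/44; 115/264; 5/66]
x' − x̄ = [6/11, -115/11, -20/11] = K·y
y = (KᵀK)⁻¹·Kᵀ·(x' − x̄) = [-24]
z = y + H·x̄ = [-24] + [26] = [2]

z = [2]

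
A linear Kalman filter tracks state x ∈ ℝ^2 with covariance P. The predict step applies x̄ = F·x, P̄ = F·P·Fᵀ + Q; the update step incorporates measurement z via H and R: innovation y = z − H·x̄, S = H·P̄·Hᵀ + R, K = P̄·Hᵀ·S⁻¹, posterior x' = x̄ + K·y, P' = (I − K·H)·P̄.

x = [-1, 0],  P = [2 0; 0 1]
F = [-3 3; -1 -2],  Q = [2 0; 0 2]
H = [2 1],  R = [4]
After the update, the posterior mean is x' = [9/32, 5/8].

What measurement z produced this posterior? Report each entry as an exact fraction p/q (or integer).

x̄ = F·x = [3, 1]
P̄ = F·P·Fᵀ + Q = [29 0; 0 8]
S = H·P̄·Hᵀ + R = [128]
K = P̄·Hᵀ·S⁻¹ = [29/64; 1/16]
x' − x̄ = [-87/32, -3/8] = K·y
y = (KᵀK)⁻¹·Kᵀ·(x' − x̄) = [-6]
z = y + H·x̄ = [-6] + [7] = [1]

z = [1]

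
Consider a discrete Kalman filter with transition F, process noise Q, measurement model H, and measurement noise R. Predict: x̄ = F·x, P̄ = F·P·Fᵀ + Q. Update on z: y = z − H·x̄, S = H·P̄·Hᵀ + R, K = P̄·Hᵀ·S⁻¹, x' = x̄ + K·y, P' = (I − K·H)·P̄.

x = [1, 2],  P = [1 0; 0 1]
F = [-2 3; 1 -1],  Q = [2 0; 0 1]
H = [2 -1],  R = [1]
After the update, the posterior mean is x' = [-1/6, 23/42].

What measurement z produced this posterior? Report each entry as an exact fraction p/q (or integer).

z = [-1]

x̄ = F·x = [4, -1]
P̄ = F·P·Fᵀ + Q = [15 -5; -5 3]
S = H·P̄·Hᵀ + R = [84]
K = P̄·Hᵀ·S⁻¹ = [5/12; -13/84]
x' − x̄ = [-25/6, 65/42] = K·y
y = (KᵀK)⁻¹·Kᵀ·(x' − x̄) = [-10]
z = y + H·x̄ = [-10] + [9] = [-1]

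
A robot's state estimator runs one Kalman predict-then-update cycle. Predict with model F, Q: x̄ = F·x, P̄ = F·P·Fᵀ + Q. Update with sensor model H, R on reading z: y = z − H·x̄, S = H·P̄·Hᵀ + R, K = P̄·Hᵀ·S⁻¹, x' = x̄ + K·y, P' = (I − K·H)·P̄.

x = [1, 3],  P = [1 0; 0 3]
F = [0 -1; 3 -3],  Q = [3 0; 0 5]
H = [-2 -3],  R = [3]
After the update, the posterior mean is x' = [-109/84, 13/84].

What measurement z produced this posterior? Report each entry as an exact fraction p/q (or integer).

x̄ = F·x = [-3, -6]
P̄ = F·P·Fᵀ + Q = [6 9; 9 41]
S = H·P̄·Hᵀ + R = [504]
K = P̄·Hᵀ·S⁻¹ = [-13/168; -47/168]
x' − x̄ = [143/84, 517/84] = K·y
y = (KᵀK)⁻¹·Kᵀ·(x' − x̄) = [-22]
z = y + H·x̄ = [-22] + [24] = [2]

z = [2]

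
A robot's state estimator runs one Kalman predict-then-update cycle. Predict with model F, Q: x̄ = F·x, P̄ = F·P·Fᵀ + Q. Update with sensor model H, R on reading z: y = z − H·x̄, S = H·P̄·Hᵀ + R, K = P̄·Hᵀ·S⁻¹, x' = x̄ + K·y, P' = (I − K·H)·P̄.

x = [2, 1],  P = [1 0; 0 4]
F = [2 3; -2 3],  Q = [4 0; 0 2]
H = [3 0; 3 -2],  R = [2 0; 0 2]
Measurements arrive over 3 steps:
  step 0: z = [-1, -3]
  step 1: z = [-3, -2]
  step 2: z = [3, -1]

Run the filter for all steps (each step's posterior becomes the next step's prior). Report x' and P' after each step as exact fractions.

step 0: x̄ = F·x = [7, -1]
step 0: P̄ = F·P·Fᵀ + Q = [44 32; 32 42]
step 0: y = z − H·x̄ = [-22, -26]
step 0: S = H·P̄·Hᵀ + R = [398 204; 204 182]
step 0: K = P̄·Hᵀ·S⁻¹ = [2538/7705 34/7705; 3756/7705 -3702/7705]
step 0: x' = x̄ + K·y = [-557/1541, 1183/1541]
step 0: P' = (I − K·H)·P̄ = [1692/7705 2504/7705; 2504/7705 7458/7705]
step 1: x̄ = F·x = [2435/1541, 4663/1541]
step 1: P̄ = F·P·Fᵀ + Q = [134758/7705 60354/7705; 60354/7705 59252/7705]
step 1: y = z − H·x̄ = [-11928/1541, -1061/1541]
step 1: S = H·P̄·Hᵀ + R = [1228232/7705 850698/7705; 850698/7705 740992/7705]
step 1: K = P̄·Hᵀ·S⁻¹ = [1892757/6048767 141783/6048767; 2626461/6048767 -2504651/6048767]
step 1: x' = x̄ + K·y = [-5190454/6048767, -302136/6048767]
step 1: P' = (I − K·H)·P̄ = [1261838/6048767 1750974/6048767; 1750974/6048767 5131112/6048767]
step 2: x̄ = F·x = [-11287316/6048767, 9474500/6048767]
step 2: P̄ = F·P·Fᵀ + Q = [96434116/6048767 41132656/6048767; 41132656/6048767 42313206/6048767]
step 2: y = z − H·x̄ = [52008249/6048767, 46762181/6048767]
step 2: S = H·P̄·Hᵀ + R = [880004578/6048767 621111108/6048767; 621111108/6048767 555665530/6048767]
step 2: K = P̄·Hᵀ·S⁻¹ = [1329293214/4265712407 103518518/4265712407; 1838662044/4265712407 -1757577282/4265712407]
step 2: x' = x̄ + K·y = [4269716496/4265712407, 8903126642/4265712407]
step 2: P' = (I − K·H)·P̄ = [886195476/4265712407 1225774696/4265712407; 1225774696/4265712407 3596239326/4265712407]

step 0: x' = [-557/1541, 1183/1541], P' = [1692/7705 2504/7705; 2504/7705 7458/7705]
step 1: x' = [-5190454/6048767, -302136/6048767], P' = [1261838/6048767 1750974/6048767; 1750974/6048767 5131112/6048767]
step 2: x' = [4269716496/4265712407, 8903126642/4265712407], P' = [886195476/4265712407 1225774696/4265712407; 1225774696/4265712407 3596239326/4265712407]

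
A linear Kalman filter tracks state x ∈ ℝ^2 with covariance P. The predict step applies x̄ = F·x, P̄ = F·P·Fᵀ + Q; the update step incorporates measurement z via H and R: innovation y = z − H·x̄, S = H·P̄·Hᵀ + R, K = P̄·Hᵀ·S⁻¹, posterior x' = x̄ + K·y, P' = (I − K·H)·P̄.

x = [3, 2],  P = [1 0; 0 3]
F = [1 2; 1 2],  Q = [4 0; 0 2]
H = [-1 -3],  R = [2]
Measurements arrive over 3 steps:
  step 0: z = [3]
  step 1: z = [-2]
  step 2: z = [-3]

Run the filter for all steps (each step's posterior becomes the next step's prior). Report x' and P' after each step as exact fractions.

step 0: x̄ = F·x = [7, 7]
step 0: P̄ = F·P·Fᵀ + Q = [17 13; 13 15]
step 0: y = z − H·x̄ = [31]
step 0: S = H·P̄·Hᵀ + R = [232]
step 0: K = P̄·Hᵀ·S⁻¹ = [-7/29; -1/4]
step 0: x' = x̄ + K·y = [-14/29, -3/4]
step 0: P' = (I − K·H)·P̄ = [101/29 -1; -1 1/2]
step 1: x̄ = F·x = [-115/58, -115/58]
step 1: P̄ = F·P·Fᵀ + Q = [159/29 43/29; 43/29 101/29]
step 1: y = z − H·x̄ = [-288/29]
step 1: S = H·P̄·Hᵀ + R = [1384/29]
step 1: K = P̄·Hᵀ·S⁻¹ = [-36/173; -1/4]
step 1: x' = x̄ + K·y = [29/346, 1/2]
step 1: P' = (I − K·H)·P̄ = [591/173 -1; -1 1/2]
step 2: x̄ = F·x = [375/346, 375/346]
step 2: P̄ = F·P·Fᵀ + Q = [937/173 245/173; 245/173 591/173]
step 2: y = z − H·x̄ = [231/173]
step 2: S = H·P̄·Hᵀ + R = [8072/173]
step 2: K = P̄·Hᵀ·S⁻¹ = [-209/1009; -1/4]
step 2: x' = x̄ + K·y = [1629/2018, 3/4]
step 2: P' = (I − K·H)·P̄ = [3445/1009 -1; -1 1/2]

step 0: x' = [-14/29, -3/4], P' = [101/29 -1; -1 1/2]
step 1: x' = [29/346, 1/2], P' = [591/173 -1; -1 1/2]
step 2: x' = [1629/2018, 3/4], P' = [3445/1009 -1; -1 1/2]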